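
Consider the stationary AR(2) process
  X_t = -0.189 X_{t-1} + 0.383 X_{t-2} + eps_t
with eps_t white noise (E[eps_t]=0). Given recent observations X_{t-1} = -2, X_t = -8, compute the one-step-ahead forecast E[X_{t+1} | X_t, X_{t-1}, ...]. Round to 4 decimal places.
E[X_{t+1} \mid \mathcal F_t] = 0.7460

For an AR(p) model X_t = c + sum_i phi_i X_{t-i} + eps_t, the
one-step-ahead conditional mean is
  E[X_{t+1} | X_t, ...] = c + sum_i phi_i X_{t+1-i}.
Substitute known values:
  E[X_{t+1} | ...] = (-0.189) * (-8) + (0.383) * (-2)
                   = 0.7460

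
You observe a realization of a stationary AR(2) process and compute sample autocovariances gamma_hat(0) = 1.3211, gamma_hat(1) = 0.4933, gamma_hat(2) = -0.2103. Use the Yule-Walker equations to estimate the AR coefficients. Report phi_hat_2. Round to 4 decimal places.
\hat\phi_{2} = -0.3470

The Yule-Walker equations for an AR(p) process read, in matrix form,
  Gamma_p phi = r_p,   with   (Gamma_p)_{ij} = gamma(|i - j|),
                       (r_p)_i = gamma(i),   i,j = 1..p.
Substitute the sample gammas (Toeplitz matrix and right-hand side of size 2):
  Gamma_p = [[1.3211, 0.4933], [0.4933, 1.3211]]
  r_p     = [0.4933, -0.2103]
Written out:
  1.3211 phi_1 + 0.4933 phi_2 = 0.4933
  0.4933 phi_1 + 1.3211 phi_2 = -0.2103
Solve by Cramer's rule:
  det = gamma(0)^2 - gamma(1)^2 = (1.3211)^2 - (0.4933)^2 = 1.74530521 - 0.24334489 = 1.50196032
  phi_hat_1 = [gamma(1) gamma(0) - gamma(1) gamma(2)] / det = [(0.4933)(1.3211) - (0.4933)(-0.2103)] / 1.50196032 = 0.75543962 / 1.50196032 = 0.503
  phi_hat_2 = [gamma(0) gamma(2) - gamma(1)^2] / det = [(1.3211)(-0.2103) - (0.4933)^2] / 1.50196032 = -0.52117222 / 1.50196032 = -0.347
So phi_hat = [0.5030, -0.3470].
Therefore phi_hat_2 = -0.3470.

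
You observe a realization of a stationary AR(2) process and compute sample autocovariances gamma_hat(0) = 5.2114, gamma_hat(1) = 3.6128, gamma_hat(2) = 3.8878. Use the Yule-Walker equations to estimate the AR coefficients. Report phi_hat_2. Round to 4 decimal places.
\hat\phi_{2} = 0.5110

The Yule-Walker equations for an AR(p) process read, in matrix form,
  Gamma_p phi = r_p,   with   (Gamma_p)_{ij} = gamma(|i - j|),
                       (r_p)_i = gamma(i),   i,j = 1..p.
Substitute the sample gammas (Toeplitz matrix and right-hand side of size 2):
  Gamma_p = [[5.2114, 3.6128], [3.6128, 5.2114]]
  r_p     = [3.6128, 3.8878]
Written out:
  5.2114 phi_1 + 3.6128 phi_2 = 3.6128
  3.6128 phi_1 + 5.2114 phi_2 = 3.8878
Solve by Cramer's rule:
  det = gamma(0)^2 - gamma(1)^2 = (5.2114)^2 - (3.6128)^2 = 27.15868996 - 13.05232384 = 14.10636612
  phi_hat_1 = [gamma(1) gamma(0) - gamma(1) gamma(2)] / det = [(3.6128)(5.2114) - (3.6128)(3.8878)] / 14.10636612 = 4.78190208 / 14.10636612 = 0.339
  phi_hat_2 = [gamma(0) gamma(2) - gamma(1)^2] / det = [(5.2114)(3.8878) - (3.6128)^2] / 14.10636612 = 7.20855708 / 14.10636612 = 0.511
So phi_hat = [0.3390, 0.5110].
Therefore phi_hat_2 = 0.5110.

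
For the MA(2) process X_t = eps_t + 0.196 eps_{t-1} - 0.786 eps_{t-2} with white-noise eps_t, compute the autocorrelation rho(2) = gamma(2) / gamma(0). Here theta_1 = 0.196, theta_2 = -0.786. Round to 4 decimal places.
\rho(2) = -0.4746

For an MA(q) process with theta_0 = 1, the autocovariance is
  gamma(k) = sigma^2 * sum_{i=0..q-k} theta_i * theta_{i+k},
and rho(k) = gamma(k) / gamma(0). Sigma^2 cancels.
  numerator   = (1)*(-0.786) = -0.786.
  denominator = (1)^2 + (0.196)^2 + (-0.786)^2 = 1.656212.
  rho(2) = -0.786 / 1.656212 = -0.4746.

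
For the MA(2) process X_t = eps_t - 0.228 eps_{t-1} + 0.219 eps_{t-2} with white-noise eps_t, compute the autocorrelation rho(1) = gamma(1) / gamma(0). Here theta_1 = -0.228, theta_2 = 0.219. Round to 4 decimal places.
\rho(1) = -0.2527

For an MA(q) process with theta_0 = 1, the autocovariance is
  gamma(k) = sigma^2 * sum_{i=0..q-k} theta_i * theta_{i+k},
and rho(k) = gamma(k) / gamma(0). Sigma^2 cancels.
  numerator   = (1)*(-0.228) + (-0.228)*(0.219) = -0.277932.
  denominator = (1)^2 + (-0.228)^2 + (0.219)^2 = 1.099945.
  rho(1) = -0.277932 / 1.099945 = -0.2527.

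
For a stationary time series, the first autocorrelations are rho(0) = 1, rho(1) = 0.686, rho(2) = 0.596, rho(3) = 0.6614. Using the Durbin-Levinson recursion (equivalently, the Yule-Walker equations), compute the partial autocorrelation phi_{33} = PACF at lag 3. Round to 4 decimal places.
\phi_{33} = 0.3740

The PACF at lag k is phi_{kk}, the last component of the solution
to the Yule-Walker system G_k phi = r_k where
  (G_k)_{ij} = rho(|i - j|), (r_k)_i = rho(i), i,j = 1..k.
Equivalently, Durbin-Levinson gives phi_{kk} iteratively:
  phi_{11} = rho(1)
  phi_{kk} = [rho(k) - sum_{j=1..k-1} phi_{k-1,j} rho(k-j)]
            / [1 - sum_{j=1..k-1} phi_{k-1,j} rho(j)],
  phi_{k,j} = phi_{k-1,j} - phi_{kk} phi_{k-1,k-j},  j = 1..k-1.
Step k = 1:
  phi_11 = rho(1) = 0.686.
Step k = 2:
  phi_22 = [rho(2) - phi_11 rho(1)] / [1 - phi_11 rho(1)] = [0.596 - (0.686)(0.686)] / [1 - (0.686)(0.686)]
         = 0.125404 / 0.529404 = 0.236878.
  Update: phi_21 = phi_11 - phi_22 phi_11 = 0.686 - (0.236878)(0.686) = 0.523502.
Step k = 3:
  phi_33 = [rho(3) - phi_21 rho(2) - phi_22 rho(1)] / [1 - phi_21 rho(1) - phi_22 rho(2)]
    numerator   = 0.6614 - (0.523502)(0.596) - (0.236878)(0.686) = 0.18689477
    denominator = 1 - (0.523502)(0.686) - (0.236878)(0.596) = 0.49969859
  phi_33 = 0.18689477 / 0.49969859 = 0.374.
Therefore phi_{33} = 0.3740.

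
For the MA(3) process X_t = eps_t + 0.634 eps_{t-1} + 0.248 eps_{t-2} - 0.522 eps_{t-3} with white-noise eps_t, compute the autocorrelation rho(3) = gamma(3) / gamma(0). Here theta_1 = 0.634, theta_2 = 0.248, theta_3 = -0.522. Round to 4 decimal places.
\rho(3) = -0.3007

For an MA(q) process with theta_0 = 1, the autocovariance is
  gamma(k) = sigma^2 * sum_{i=0..q-k} theta_i * theta_{i+k},
and rho(k) = gamma(k) / gamma(0). Sigma^2 cancels.
  numerator   = (1)*(-0.522) = -0.522.
  denominator = (1)^2 + (0.634)^2 + (0.248)^2 + (-0.522)^2 = 1.735944.
  rho(3) = -0.522 / 1.735944 = -0.3007.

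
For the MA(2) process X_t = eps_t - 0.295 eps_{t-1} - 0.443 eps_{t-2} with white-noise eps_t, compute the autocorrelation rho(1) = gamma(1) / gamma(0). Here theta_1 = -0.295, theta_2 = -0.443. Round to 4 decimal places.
\rho(1) = -0.1280

For an MA(q) process with theta_0 = 1, the autocovariance is
  gamma(k) = sigma^2 * sum_{i=0..q-k} theta_i * theta_{i+k},
and rho(k) = gamma(k) / gamma(0). Sigma^2 cancels.
  numerator   = (1)*(-0.295) + (-0.295)*(-0.443) = -0.164315.
  denominator = (1)^2 + (-0.295)^2 + (-0.443)^2 = 1.283274.
  rho(1) = -0.164315 / 1.283274 = -0.1280.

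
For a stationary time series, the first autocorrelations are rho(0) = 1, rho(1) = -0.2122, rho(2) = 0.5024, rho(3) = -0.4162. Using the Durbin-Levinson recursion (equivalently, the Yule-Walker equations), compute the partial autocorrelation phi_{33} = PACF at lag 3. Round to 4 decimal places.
\phi_{33} = -0.3520

The PACF at lag k is phi_{kk}, the last component of the solution
to the Yule-Walker system G_k phi = r_k where
  (G_k)_{ij} = rho(|i - j|), (r_k)_i = rho(i), i,j = 1..k.
Equivalently, Durbin-Levinson gives phi_{kk} iteratively:
  phi_{11} = rho(1)
  phi_{kk} = [rho(k) - sum_{j=1..k-1} phi_{k-1,j} rho(k-j)]
            / [1 - sum_{j=1..k-1} phi_{k-1,j} rho(j)],
  phi_{k,j} = phi_{k-1,j} - phi_{kk} phi_{k-1,k-j},  j = 1..k-1.
Step k = 1:
  phi_11 = rho(1) = -0.2122.
Step k = 2:
  phi_22 = [rho(2) - phi_11 rho(1)] / [1 - phi_11 rho(1)] = [0.5024 - (-0.2122)(-0.2122)] / [1 - (-0.2122)(-0.2122)]
         = 0.45737116 / 0.95497116 = 0.478937.
  Update: phi_21 = phi_11 - phi_22 phi_11 = -0.2122 - (0.478937)(-0.2122) = -0.11057.
Step k = 3:
  phi_33 = [rho(3) - phi_21 rho(2) - phi_22 rho(1)] / [1 - phi_21 rho(1) - phi_22 rho(2)]
    numerator   = -0.4162 - (-0.11057)(0.5024) - (0.478937)(-0.2122) = -0.2590194
    denominator = 1 - (-0.11057)(-0.2122) - (0.478937)(0.5024) = 0.73591912
  phi_33 = -0.2590194 / 0.73591912 = -0.352.
Therefore phi_{33} = -0.3520.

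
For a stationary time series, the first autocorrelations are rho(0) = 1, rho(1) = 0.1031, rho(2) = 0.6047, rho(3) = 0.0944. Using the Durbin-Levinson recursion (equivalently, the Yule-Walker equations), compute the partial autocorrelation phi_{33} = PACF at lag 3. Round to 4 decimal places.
\phi_{33} = 0.0120

The PACF at lag k is phi_{kk}, the last component of the solution
to the Yule-Walker system G_k phi = r_k where
  (G_k)_{ij} = rho(|i - j|), (r_k)_i = rho(i), i,j = 1..k.
Equivalently, Durbin-Levinson gives phi_{kk} iteratively:
  phi_{11} = rho(1)
  phi_{kk} = [rho(k) - sum_{j=1..k-1} phi_{k-1,j} rho(k-j)]
            / [1 - sum_{j=1..k-1} phi_{k-1,j} rho(j)],
  phi_{k,j} = phi_{k-1,j} - phi_{kk} phi_{k-1,k-j},  j = 1..k-1.
Step k = 1:
  phi_11 = rho(1) = 0.1031.
Step k = 2:
  phi_22 = [rho(2) - phi_11 rho(1)] / [1 - phi_11 rho(1)] = [0.6047 - (0.1031)(0.1031)] / [1 - (0.1031)(0.1031)]
         = 0.59407039 / 0.98937039 = 0.600453.
  Update: phi_21 = phi_11 - phi_22 phi_11 = 0.1031 - (0.600453)(0.1031) = 0.041193.
Step k = 3:
  phi_33 = [rho(3) - phi_21 rho(2) - phi_22 rho(1)] / [1 - phi_21 rho(1) - phi_22 rho(2)]
    numerator   = 0.0944 - (0.041193)(0.6047) - (0.600453)(0.1031) = 0.00758371
    denominator = 1 - (0.041193)(0.1031) - (0.600453)(0.6047) = 0.63265906
  phi_33 = 0.00758371 / 0.63265906 = 0.012.
Therefore phi_{33} = 0.0120.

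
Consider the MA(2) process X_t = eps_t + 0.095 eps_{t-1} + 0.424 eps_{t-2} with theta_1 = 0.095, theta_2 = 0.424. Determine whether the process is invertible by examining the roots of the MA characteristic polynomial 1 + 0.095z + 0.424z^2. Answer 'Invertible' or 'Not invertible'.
\text{Invertible}

The MA(q) characteristic polynomial is P(z) = 1 + 0.095z + 0.424z^2.
Invertibility requires all roots to lie outside the unit circle, i.e. |z| > 1 for every root.
Set 1 + (0.095) z + (0.424) z^2 = 0, i.e. a z^2 + b z + c = 0 with a = 0.424, b = 0.095, c = 1.
Discriminant D = b^2 - 4ac = (0.095)^2 - 4*(0.424)*1 = 0.009025 - (1.696) = -1.686975.
D < 0, so the roots are the complex-conjugate pair z = (-b +/- i sqrt(-D)) / (2a) = -0.112 +/- 1.5316i.
For a conjugate pair |z|^2 = z * conj(z) = (product of roots) = c/a = 1/(0.424) = 2.358491, so |z| = sqrt(2.358491) = 1.5357 for both roots.
Moduli of all roots: 1.5357, 1.5357.
All moduli strictly greater than 1? Yes.
Verdict: Invertible.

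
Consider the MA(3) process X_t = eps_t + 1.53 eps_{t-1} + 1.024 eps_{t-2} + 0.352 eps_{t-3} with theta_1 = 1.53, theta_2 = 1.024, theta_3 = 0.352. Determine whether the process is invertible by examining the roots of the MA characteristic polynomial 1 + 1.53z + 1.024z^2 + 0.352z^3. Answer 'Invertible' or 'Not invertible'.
\text{Invertible}

The MA(q) characteristic polynomial is P(z) = 1 + 1.53z + 1.024z^2 + 0.352z^3.
Invertibility requires all roots to lie outside the unit circle, i.e. |z| > 1 for every root.
Degree 3: look for a simple real root z0 first, then factor out (1 - z/z0) and solve the remaining quadratic.
Testing z0 = -1.25: P(-1.25) = 1 + (1.53)(-1.25) + (1.024)(-1.25)^2 + (0.352)(-1.25)^3
  = 1 + (-1.9125) + (1.6) + (-0.6875) = 0.  So z_0 = -1.25 is a root, |z_0| = 1.25.
Divide out the factor (1 + 0.8 z) = (1 - z/z0) (since 1/z0 = -0.8):
  P(z) = (1 + 0.8 z)(1 + (0.73) z + (0.44) z^2)
  [check: z-coef 0.73 - (-0.8) = 1.53; z^2-coef 0.44 - (-0.8)(0.73) = 1.024; z^3-coef -(-0.8)(0.44) = 0.352.]
Remaining roots from the quadratic factor 1 + (0.73) z + (0.44) z^2:
  Set 1 + (0.73) z + (0.44) z^2 = 0, i.e. a z^2 + b z + c = 0 with a = 0.44, b = 0.73, c = 1.
  Discriminant D = b^2 - 4ac = (0.73)^2 - 4*(0.44)*1 = 0.5329 - (1.76) = -1.2271.
  D < 0, so the roots are the complex-conjugate pair z = (-b +/- i sqrt(-D)) / (2a) = -0.8295 +/- 1.2588i.
  For a conjugate pair |z|^2 = z * conj(z) = (product of roots) = c/a = 1/(0.44) = 2.272727, so |z| = sqrt(2.272727) = 1.5076 for both roots.
Moduli of all roots: 1.2500, 1.5076, 1.5076.
All moduli strictly greater than 1? Yes.
Verdict: Invertible.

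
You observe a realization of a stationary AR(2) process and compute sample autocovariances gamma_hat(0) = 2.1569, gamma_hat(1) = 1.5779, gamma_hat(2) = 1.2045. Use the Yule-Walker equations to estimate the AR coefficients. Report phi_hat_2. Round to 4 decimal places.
\hat\phi_{2} = 0.0500

The Yule-Walker equations for an AR(p) process read, in matrix form,
  Gamma_p phi = r_p,   with   (Gamma_p)_{ij} = gamma(|i - j|),
                       (r_p)_i = gamma(i),   i,j = 1..p.
Substitute the sample gammas (Toeplitz matrix and right-hand side of size 2):
  Gamma_p = [[2.1569, 1.5779], [1.5779, 2.1569]]
  r_p     = [1.5779, 1.2045]
Written out:
  2.1569 phi_1 + 1.5779 phi_2 = 1.5779
  1.5779 phi_1 + 2.1569 phi_2 = 1.2045
Solve by Cramer's rule:
  det = gamma(0)^2 - gamma(1)^2 = (2.1569)^2 - (1.5779)^2 = 4.65221761 - 2.48976841 = 2.1624492
  phi_hat_1 = [gamma(1) gamma(0) - gamma(1) gamma(2)] / det = [(1.5779)(2.1569) - (1.5779)(1.2045)] / 2.1624492 = 1.50279196 / 2.1624492 = 0.6949
  phi_hat_2 = [gamma(0) gamma(2) - gamma(1)^2] / det = [(2.1569)(1.2045) - (1.5779)^2] / 2.1624492 = 0.10821764 / 2.1624492 = 0.05
So phi_hat = [0.6949, 0.0500].
Therefore phi_hat_2 = 0.0500.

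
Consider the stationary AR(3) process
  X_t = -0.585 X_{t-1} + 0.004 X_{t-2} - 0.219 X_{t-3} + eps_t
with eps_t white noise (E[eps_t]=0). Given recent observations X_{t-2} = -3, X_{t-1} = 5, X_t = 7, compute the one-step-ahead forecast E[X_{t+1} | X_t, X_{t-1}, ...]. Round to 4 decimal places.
E[X_{t+1} \mid \mathcal F_t] = -3.4180

For an AR(p) model X_t = c + sum_i phi_i X_{t-i} + eps_t, the
one-step-ahead conditional mean is
  E[X_{t+1} | X_t, ...] = c + sum_i phi_i X_{t+1-i}.
Substitute known values:
  E[X_{t+1} | ...] = (-0.585) * (7) + (0.004) * (5) + (-0.219) * (-3)
                   = -3.4180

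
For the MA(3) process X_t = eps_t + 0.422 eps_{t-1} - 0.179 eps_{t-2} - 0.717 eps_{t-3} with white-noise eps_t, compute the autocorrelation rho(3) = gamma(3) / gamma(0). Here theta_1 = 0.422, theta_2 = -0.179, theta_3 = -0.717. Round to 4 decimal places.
\rho(3) = -0.4158

For an MA(q) process with theta_0 = 1, the autocovariance is
  gamma(k) = sigma^2 * sum_{i=0..q-k} theta_i * theta_{i+k},
and rho(k) = gamma(k) / gamma(0). Sigma^2 cancels.
  numerator   = (1)*(-0.717) = -0.717.
  denominator = (1)^2 + (0.422)^2 + (-0.179)^2 + (-0.717)^2 = 1.724214.
  rho(3) = -0.717 / 1.724214 = -0.4158.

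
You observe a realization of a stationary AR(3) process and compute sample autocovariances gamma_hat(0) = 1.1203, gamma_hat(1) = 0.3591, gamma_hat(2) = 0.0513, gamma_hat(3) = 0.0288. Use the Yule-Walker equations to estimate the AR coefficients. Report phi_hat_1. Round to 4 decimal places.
\hat\phi_{1} = 0.3430

The Yule-Walker equations for an AR(p) process read, in matrix form,
  Gamma_p phi = r_p,   with   (Gamma_p)_{ij} = gamma(|i - j|),
                       (r_p)_i = gamma(i),   i,j = 1..p.
Substitute the sample gammas (Toeplitz matrix and right-hand side of size 3):
  Gamma_p = [[1.1203, 0.3591, 0.0513], [0.3591, 1.1203, 0.3591], [0.0513, 0.3591, 1.1203]]
  r_p     = [0.3591, 0.0513, 0.0288]
Written out (R1..R3):
  (R1) 1.1203 phi_1 + 0.3591 phi_2 + 0.0513 phi_3 = 0.3591
  (R2) 0.3591 phi_1 + 1.1203 phi_2 + 0.3591 phi_3 = 0.0513
  (R3) 0.0513 phi_1 + 0.3591 phi_2 + 1.1203 phi_3 = 0.0288
Gaussian elimination:
  R2 <- R2 - (0.3591/1.1203) R1 = R2 - (0.320539) R1:  1.005194 phi_2 + 0.342656 phi_3 = -0.063806
  R3 <- R3 - (0.0513/1.1203) R1 = R3 - (0.045791) R1:  0.342656 phi_2 + 1.117951 phi_3 = 0.012356
  R3 <- R3 - (0.342656/1.005194) R2 = R3 - (0.340886) R2:  1.001144 phi_3 = 0.034107
Back-substitution:
  phi_hat_3 = 0.034107 / 1.001144 = 0.034068
  phi_hat_2 = (-0.063806 - (0.342656)(0.034068)) / 1.005194 = -0.075089
  phi_hat_1 = (0.3591 - (0.3591)(-0.075089) - (0.0513)(0.034068)) / 1.1203 = 0.343048
So phi_hat = [0.3430, -0.0751, 0.0341].
Therefore phi_hat_1 = 0.3430.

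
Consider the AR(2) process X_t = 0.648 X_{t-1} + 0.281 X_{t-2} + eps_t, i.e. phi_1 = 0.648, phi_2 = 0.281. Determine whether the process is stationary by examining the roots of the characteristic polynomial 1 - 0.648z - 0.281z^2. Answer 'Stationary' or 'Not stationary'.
\text{Stationary}

The AR(p) characteristic polynomial is P(z) = 1 - 0.648z - 0.281z^2.
Stationarity requires all roots to lie outside the unit circle, i.e. |z| > 1 for every root.
Set 1 + (-0.648) z + (-0.281) z^2 = 0, i.e. a z^2 + b z + c = 0 with a = -0.281, b = -0.648, c = 1.
Discriminant D = b^2 - 4ac = (-0.648)^2 - 4*(-0.281)*1 = 0.419904 - (-1.124) = 1.543904.
D >= 0, so the roots are real: z = (-b +/- sqrt(D)) / (2a) = (0.648 +/- 1.242539) / (-0.562).
  z_1 = (0.648 + 1.242539) / (-0.562) = -3.3639,   |z_1| = 3.3639.
  z_2 = (0.648 - 1.242539) / (-0.562) = 1.0579,   |z_2| = 1.0579.
Moduli of all roots: 3.3639, 1.0579.
All moduli strictly greater than 1? Yes.
Verdict: Stationary.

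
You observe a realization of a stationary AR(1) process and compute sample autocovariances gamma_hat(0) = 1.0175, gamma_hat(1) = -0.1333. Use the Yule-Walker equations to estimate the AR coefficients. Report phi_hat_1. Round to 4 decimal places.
\hat\phi_{1} = -0.1310

The Yule-Walker equations for an AR(p) process read, in matrix form,
  Gamma_p phi = r_p,   with   (Gamma_p)_{ij} = gamma(|i - j|),
                       (r_p)_i = gamma(i),   i,j = 1..p.
Substitute the sample gammas (Toeplitz matrix and right-hand side of size 1):
  Gamma_p = [[1.0175]]
  r_p     = [-0.1333]
With p = 1 this is the single equation gamma(0) phi_1 = gamma(1):
  phi_hat_1 = gamma(1) / gamma(0) = -0.1333 / 1.0175 = -0.1310.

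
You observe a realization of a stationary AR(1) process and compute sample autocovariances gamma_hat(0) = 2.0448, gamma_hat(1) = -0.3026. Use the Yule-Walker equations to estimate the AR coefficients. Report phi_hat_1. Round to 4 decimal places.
\hat\phi_{1} = -0.1480

The Yule-Walker equations for an AR(p) process read, in matrix form,
  Gamma_p phi = r_p,   with   (Gamma_p)_{ij} = gamma(|i - j|),
                       (r_p)_i = gamma(i),   i,j = 1..p.
Substitute the sample gammas (Toeplitz matrix and right-hand side of size 1):
  Gamma_p = [[2.0448]]
  r_p     = [-0.3026]
With p = 1 this is the single equation gamma(0) phi_1 = gamma(1):
  phi_hat_1 = gamma(1) / gamma(0) = -0.3026 / 2.0448 = -0.1480.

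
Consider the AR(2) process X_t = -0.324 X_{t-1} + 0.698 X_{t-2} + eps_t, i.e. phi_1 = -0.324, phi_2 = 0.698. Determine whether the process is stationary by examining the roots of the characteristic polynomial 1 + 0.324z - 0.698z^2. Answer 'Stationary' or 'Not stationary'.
\text{Not stationary}

The AR(p) characteristic polynomial is P(z) = 1 + 0.324z - 0.698z^2.
Stationarity requires all roots to lie outside the unit circle, i.e. |z| > 1 for every root.
Set 1 + (0.324) z + (-0.698) z^2 = 0, i.e. a z^2 + b z + c = 0 with a = -0.698, b = 0.324, c = 1.
Discriminant D = b^2 - 4ac = (0.324)^2 - 4*(-0.698)*1 = 0.104976 - (-2.792) = 2.896976.
D >= 0, so the roots are real: z = (-b +/- sqrt(D)) / (2a) = (-0.324 +/- 1.702051) / (-1.396).
  z_1 = (-0.324 + 1.702051) / (-1.396) = -0.9871,   |z_1| = 0.9871.
  z_2 = (-0.324 - 1.702051) / (-1.396) = 1.4513,   |z_2| = 1.4513.
Moduli of all roots: 0.9871, 1.4513.
All moduli strictly greater than 1? No.
Verdict: Not stationary.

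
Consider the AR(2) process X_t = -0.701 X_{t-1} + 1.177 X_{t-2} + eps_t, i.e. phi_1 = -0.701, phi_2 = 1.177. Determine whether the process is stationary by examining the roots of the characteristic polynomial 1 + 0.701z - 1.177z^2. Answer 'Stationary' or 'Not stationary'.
\text{Not stationary}

The AR(p) characteristic polynomial is P(z) = 1 + 0.701z - 1.177z^2.
Stationarity requires all roots to lie outside the unit circle, i.e. |z| > 1 for every root.
Set 1 + (0.701) z + (-1.177) z^2 = 0, i.e. a z^2 + b z + c = 0 with a = -1.177, b = 0.701, c = 1.
Discriminant D = b^2 - 4ac = (0.701)^2 - 4*(-1.177)*1 = 0.491401 - (-4.708) = 5.199401.
D >= 0, so the roots are real: z = (-b +/- sqrt(D)) / (2a) = (-0.701 +/- 2.28022) / (-2.354).
  z_1 = (-0.701 + 2.28022) / (-2.354) = -0.6709,   |z_1| = 0.6709.
  z_2 = (-0.701 - 2.28022) / (-2.354) = 1.2664,   |z_2| = 1.2664.
Moduli of all roots: 0.6709, 1.2664.
All moduli strictly greater than 1? No.
Verdict: Not stationary.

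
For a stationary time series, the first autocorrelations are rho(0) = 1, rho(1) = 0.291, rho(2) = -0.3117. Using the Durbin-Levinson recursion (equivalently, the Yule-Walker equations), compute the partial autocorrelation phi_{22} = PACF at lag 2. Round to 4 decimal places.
\phi_{22} = -0.4331

The PACF at lag k is phi_{kk}, the last component of the solution
to the Yule-Walker system G_k phi = r_k where
  (G_k)_{ij} = rho(|i - j|), (r_k)_i = rho(i), i,j = 1..k.
Equivalently, Durbin-Levinson gives phi_{kk} iteratively:
  phi_{11} = rho(1)
  phi_{kk} = [rho(k) - sum_{j=1..k-1} phi_{k-1,j} rho(k-j)]
            / [1 - sum_{j=1..k-1} phi_{k-1,j} rho(j)],
  phi_{k,j} = phi_{k-1,j} - phi_{kk} phi_{k-1,k-j},  j = 1..k-1.
Step k = 1:
  phi_11 = rho(1) = 0.291.
Step k = 2:
  phi_22 = [rho(2) - phi_11 rho(1)] / [1 - phi_11 rho(1)] = [-0.3117 - (0.291)(0.291)] / [1 - (0.291)(0.291)]
         = -0.396381 / 0.915319 = -0.4331.
Therefore phi_{22} = -0.4331.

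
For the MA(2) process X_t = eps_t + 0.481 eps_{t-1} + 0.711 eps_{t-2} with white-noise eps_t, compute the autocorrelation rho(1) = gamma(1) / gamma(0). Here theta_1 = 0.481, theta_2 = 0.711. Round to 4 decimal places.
\rho(1) = 0.4738

For an MA(q) process with theta_0 = 1, the autocovariance is
  gamma(k) = sigma^2 * sum_{i=0..q-k} theta_i * theta_{i+k},
and rho(k) = gamma(k) / gamma(0). Sigma^2 cancels.
  numerator   = (1)*(0.481) + (0.481)*(0.711) = 0.822991.
  denominator = (1)^2 + (0.481)^2 + (0.711)^2 = 1.736882.
  rho(1) = 0.822991 / 1.736882 = 0.4738.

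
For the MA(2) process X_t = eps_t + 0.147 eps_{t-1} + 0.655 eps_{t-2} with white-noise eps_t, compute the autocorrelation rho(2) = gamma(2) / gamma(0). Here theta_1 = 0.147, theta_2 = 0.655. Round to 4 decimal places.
\rho(2) = 0.4515

For an MA(q) process with theta_0 = 1, the autocovariance is
  gamma(k) = sigma^2 * sum_{i=0..q-k} theta_i * theta_{i+k},
and rho(k) = gamma(k) / gamma(0). Sigma^2 cancels.
  numerator   = (1)*(0.655) = 0.655.
  denominator = (1)^2 + (0.147)^2 + (0.655)^2 = 1.450634.
  rho(2) = 0.655 / 1.450634 = 0.4515.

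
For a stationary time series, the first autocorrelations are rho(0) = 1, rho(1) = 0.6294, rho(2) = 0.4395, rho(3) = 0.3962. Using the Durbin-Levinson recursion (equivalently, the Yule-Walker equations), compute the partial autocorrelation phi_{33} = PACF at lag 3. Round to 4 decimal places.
\phi_{33} = 0.1569

The PACF at lag k is phi_{kk}, the last component of the solution
to the Yule-Walker system G_k phi = r_k where
  (G_k)_{ij} = rho(|i - j|), (r_k)_i = rho(i), i,j = 1..k.
Equivalently, Durbin-Levinson gives phi_{kk} iteratively:
  phi_{11} = rho(1)
  phi_{kk} = [rho(k) - sum_{j=1..k-1} phi_{k-1,j} rho(k-j)]
            / [1 - sum_{j=1..k-1} phi_{k-1,j} rho(j)],
  phi_{k,j} = phi_{k-1,j} - phi_{kk} phi_{k-1,k-j},  j = 1..k-1.
Step k = 1:
  phi_11 = rho(1) = 0.6294.
Step k = 2:
  phi_22 = [rho(2) - phi_11 rho(1)] / [1 - phi_11 rho(1)] = [0.4395 - (0.6294)(0.6294)] / [1 - (0.6294)(0.6294)]
         = 0.04335564 / 0.60385564 = 0.071798.
  Update: phi_21 = phi_11 - phi_22 phi_11 = 0.6294 - (0.071798)(0.6294) = 0.58421.
Step k = 3:
  phi_33 = [rho(3) - phi_21 rho(2) - phi_22 rho(1)] / [1 - phi_21 rho(1) - phi_22 rho(2)]
    numerator   = 0.3962 - (0.58421)(0.4395) - (0.071798)(0.6294) = 0.09424989
    denominator = 1 - (0.58421)(0.6294) - (0.071798)(0.4395) = 0.60074279
  phi_33 = 0.09424989 / 0.60074279 = 0.1569.
Therefore phi_{33} = 0.1569.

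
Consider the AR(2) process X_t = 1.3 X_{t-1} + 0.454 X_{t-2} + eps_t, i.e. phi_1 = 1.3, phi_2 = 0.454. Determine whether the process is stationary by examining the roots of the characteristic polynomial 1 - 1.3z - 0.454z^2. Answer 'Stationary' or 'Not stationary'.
\text{Not stationary}

The AR(p) characteristic polynomial is P(z) = 1 - 1.3z - 0.454z^2.
Stationarity requires all roots to lie outside the unit circle, i.e. |z| > 1 for every root.
Set 1 + (-1.3) z + (-0.454) z^2 = 0, i.e. a z^2 + b z + c = 0 with a = -0.454, b = -1.3, c = 1.
Discriminant D = b^2 - 4ac = (-1.3)^2 - 4*(-0.454)*1 = 1.69 - (-1.816) = 3.506.
D >= 0, so the roots are real: z = (-b +/- sqrt(D)) / (2a) = (1.3 +/- 1.872432) / (-0.908).
  z_1 = (1.3 + 1.872432) / (-0.908) = -3.4939,   |z_1| = 3.4939.
  z_2 = (1.3 - 1.872432) / (-0.908) = 0.6304,   |z_2| = 0.6304.
Moduli of all roots: 3.4939, 0.6304.
All moduli strictly greater than 1? No.
Verdict: Not stationary.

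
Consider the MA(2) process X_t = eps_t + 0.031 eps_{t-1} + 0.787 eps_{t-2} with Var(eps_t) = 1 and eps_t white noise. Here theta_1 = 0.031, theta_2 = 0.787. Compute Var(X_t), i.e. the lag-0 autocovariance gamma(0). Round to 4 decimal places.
\gamma(0) = 1.6203

For an MA(q) process X_t = eps_t + sum_i theta_i eps_{t-i} with
Var(eps_t) = sigma^2, the variance is
  gamma(0) = sigma^2 * (1 + sum_i theta_i^2).
  sum_i theta_i^2 = (0.031)^2 + (0.787)^2 = 0.000961 + 0.619369 = 0.62033.
  gamma(0) = 1 * (1 + 0.62033) = 1 * 1.62033 = 1.62033, which rounds to 1.6203.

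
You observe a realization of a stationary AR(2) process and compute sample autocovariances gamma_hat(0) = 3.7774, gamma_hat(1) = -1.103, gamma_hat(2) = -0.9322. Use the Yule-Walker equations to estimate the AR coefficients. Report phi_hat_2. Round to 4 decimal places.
\hat\phi_{2} = -0.3630

The Yule-Walker equations for an AR(p) process read, in matrix form,
  Gamma_p phi = r_p,   with   (Gamma_p)_{ij} = gamma(|i - j|),
                       (r_p)_i = gamma(i),   i,j = 1..p.
Substitute the sample gammas (Toeplitz matrix and right-hand side of size 2):
  Gamma_p = [[3.7774, -1.103], [-1.103, 3.7774]]
  r_p     = [-1.103, -0.9322]
Written out:
  3.7774 phi_1 - 1.103 phi_2 = -1.103
  -1.103 phi_1 + 3.7774 phi_2 = -0.9322
Solve by Cramer's rule:
  det = gamma(0)^2 - gamma(1)^2 = (3.7774)^2 - (-1.103)^2 = 14.26875076 - 1.216609 = 13.05214176
  phi_hat_1 = [gamma(1) gamma(0) - gamma(1) gamma(2)] / det = [(-1.103)(3.7774) - (-1.103)(-0.9322)] / 13.05214176 = -5.1946888 / 13.05214176 = -0.398
  phi_hat_2 = [gamma(0) gamma(2) - gamma(1)^2] / det = [(3.7774)(-0.9322) - (-1.103)^2] / 13.05214176 = -4.73790128 / 13.05214176 = -0.363
So phi_hat = [-0.3980, -0.3630].
Therefore phi_hat_2 = -0.3630.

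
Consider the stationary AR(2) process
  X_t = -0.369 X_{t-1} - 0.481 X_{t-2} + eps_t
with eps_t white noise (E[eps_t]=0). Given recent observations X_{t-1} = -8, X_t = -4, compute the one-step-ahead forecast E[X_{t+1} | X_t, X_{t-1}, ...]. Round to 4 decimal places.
E[X_{t+1} \mid \mathcal F_t] = 5.3240

For an AR(p) model X_t = c + sum_i phi_i X_{t-i} + eps_t, the
one-step-ahead conditional mean is
  E[X_{t+1} | X_t, ...] = c + sum_i phi_i X_{t+1-i}.
Substitute known values:
  E[X_{t+1} | ...] = (-0.369) * (-4) + (-0.481) * (-8)
                   = 5.3240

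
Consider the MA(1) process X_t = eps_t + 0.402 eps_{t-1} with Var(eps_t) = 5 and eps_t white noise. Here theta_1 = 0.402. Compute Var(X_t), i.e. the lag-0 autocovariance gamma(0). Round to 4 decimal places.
\gamma(0) = 5.8080

For an MA(q) process X_t = eps_t + sum_i theta_i eps_{t-i} with
Var(eps_t) = sigma^2, the variance is
  gamma(0) = sigma^2 * (1 + sum_i theta_i^2).
  sum_i theta_i^2 = (0.402)^2 = 0.161604.
  gamma(0) = 5 * (1 + 0.161604) = 5 * 1.161604 = 5.80802, which rounds to 5.8080.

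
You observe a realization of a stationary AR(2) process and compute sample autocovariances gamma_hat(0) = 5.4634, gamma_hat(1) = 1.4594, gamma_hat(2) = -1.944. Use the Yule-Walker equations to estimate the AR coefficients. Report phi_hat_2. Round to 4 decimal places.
\hat\phi_{2} = -0.4600

The Yule-Walker equations for an AR(p) process read, in matrix form,
  Gamma_p phi = r_p,   with   (Gamma_p)_{ij} = gamma(|i - j|),
                       (r_p)_i = gamma(i),   i,j = 1..p.
Substitute the sample gammas (Toeplitz matrix and right-hand side of size 2):
  Gamma_p = [[5.4634, 1.4594], [1.4594, 5.4634]]
  r_p     = [1.4594, -1.944]
Written out:
  5.4634 phi_1 + 1.4594 phi_2 = 1.4594
  1.4594 phi_1 + 5.4634 phi_2 = -1.944
Solve by Cramer's rule:
  det = gamma(0)^2 - gamma(1)^2 = (5.4634)^2 - (1.4594)^2 = 29.84873956 - 2.12984836 = 27.7188912
  phi_hat_1 = [gamma(1) gamma(0) - gamma(1) gamma(2)] / det = [(1.4594)(5.4634) - (1.4594)(-1.944)] / 27.7188912 = 10.81035956 / 27.7188912 = 0.39
  phi_hat_2 = [gamma(0) gamma(2) - gamma(1)^2] / det = [(5.4634)(-1.944) - (1.4594)^2] / 27.7188912 = -12.75069796 / 27.7188912 = -0.46
So phi_hat = [0.3900, -0.4600].
Therefore phi_hat_2 = -0.4600.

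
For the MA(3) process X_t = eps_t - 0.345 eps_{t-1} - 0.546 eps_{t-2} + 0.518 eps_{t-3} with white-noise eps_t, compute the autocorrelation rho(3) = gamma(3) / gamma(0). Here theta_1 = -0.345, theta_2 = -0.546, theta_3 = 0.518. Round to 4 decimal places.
\rho(3) = 0.3073

For an MA(q) process with theta_0 = 1, the autocovariance is
  gamma(k) = sigma^2 * sum_{i=0..q-k} theta_i * theta_{i+k},
and rho(k) = gamma(k) / gamma(0). Sigma^2 cancels.
  numerator   = (1)*(0.518) = 0.518.
  denominator = (1)^2 + (-0.345)^2 + (-0.546)^2 + (0.518)^2 = 1.685465.
  rho(3) = 0.518 / 1.685465 = 0.3073.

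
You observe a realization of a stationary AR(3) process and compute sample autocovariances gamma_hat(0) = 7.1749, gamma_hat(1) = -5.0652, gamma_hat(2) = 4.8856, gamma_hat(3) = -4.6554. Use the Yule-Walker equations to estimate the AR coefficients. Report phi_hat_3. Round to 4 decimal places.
\hat\phi_{3} = -0.1980

The Yule-Walker equations for an AR(p) process read, in matrix form,
  Gamma_p phi = r_p,   with   (Gamma_p)_{ij} = gamma(|i - j|),
                       (r_p)_i = gamma(i),   i,j = 1..p.
Substitute the sample gammas (Toeplitz matrix and right-hand side of size 3):
  Gamma_p = [[7.1749, -5.0652, 4.8856], [-5.0652, 7.1749, -5.0652], [4.8856, -5.0652, 7.1749]]
  r_p     = [-5.0652, 4.8856, -4.6554]
Written out (R1..R3):
  (R1) 7.1749 phi_1 - 5.0652 phi_2 + 4.8856 phi_3 = -5.0652
  (R2) -5.0652 phi_1 + 7.1749 phi_2 - 5.0652 phi_3 = 4.8856
  (R3) 4.8856 phi_1 - 5.0652 phi_2 + 7.1749 phi_3 = -4.6554
Gaussian elimination:
  R2 <- R2 - (-5.0652/7.1749) R1 = R2 - (-0.705961) R1:  3.599066 phi_2 - 1.616157 phi_3 = 1.309766
  R3 <- R3 - (4.8856/7.1749) R1 = R3 - (0.680929) R1:  -1.616157 phi_2 + 3.848152 phi_3 = -1.206357
  R3 <- R3 - (-1.616157/3.599066) R2 = R3 - (-0.449049) R2:  3.122418 phi_3 = -0.618208
Back-substitution:
  phi_hat_3 = -0.618208 / 3.122418 = -0.19799
  phi_hat_2 = (1.309766 - (-1.616157)(-0.19799)) / 3.599066 = 0.275011
  phi_hat_1 = (-5.0652 - (-5.0652)(0.275011) - (4.8856)(-0.19799)) / 7.1749 = -0.376997
So phi_hat = [-0.3770, 0.2750, -0.1980].
Therefore phi_hat_3 = -0.1980.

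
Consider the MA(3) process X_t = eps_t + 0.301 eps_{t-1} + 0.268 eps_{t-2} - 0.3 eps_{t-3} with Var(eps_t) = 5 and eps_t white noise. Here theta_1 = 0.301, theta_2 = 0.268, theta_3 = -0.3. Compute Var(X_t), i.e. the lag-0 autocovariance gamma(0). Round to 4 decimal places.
\gamma(0) = 6.2621

For an MA(q) process X_t = eps_t + sum_i theta_i eps_{t-i} with
Var(eps_t) = sigma^2, the variance is
  gamma(0) = sigma^2 * (1 + sum_i theta_i^2).
  sum_i theta_i^2 = (0.301)^2 + (0.268)^2 + (-0.3)^2 = 0.090601 + 0.071824 + 0.09 = 0.252425.
  gamma(0) = 5 * (1 + 0.252425) = 5 * 1.252425 = 6.262125, which rounds to 6.2621.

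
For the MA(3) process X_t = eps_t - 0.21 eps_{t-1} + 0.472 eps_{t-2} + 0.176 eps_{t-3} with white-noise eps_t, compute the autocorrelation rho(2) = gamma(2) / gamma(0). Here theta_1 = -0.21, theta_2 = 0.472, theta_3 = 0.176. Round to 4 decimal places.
\rho(2) = 0.3352

For an MA(q) process with theta_0 = 1, the autocovariance is
  gamma(k) = sigma^2 * sum_{i=0..q-k} theta_i * theta_{i+k},
and rho(k) = gamma(k) / gamma(0). Sigma^2 cancels.
  numerator   = (1)*(0.472) + (-0.21)*(0.176) = 0.43504.
  denominator = (1)^2 + (-0.21)^2 + (0.472)^2 + (0.176)^2 = 1.29786.
  rho(2) = 0.43504 / 1.29786 = 0.3352.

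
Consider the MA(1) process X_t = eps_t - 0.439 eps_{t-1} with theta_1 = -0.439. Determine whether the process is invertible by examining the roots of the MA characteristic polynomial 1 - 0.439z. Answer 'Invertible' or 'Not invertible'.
\text{Invertible}

The MA(q) characteristic polynomial is P(z) = 1 - 0.439z.
Invertibility requires all roots to lie outside the unit circle, i.e. |z| > 1 for every root.
This is linear in z: 1 + (-0.439) z = 0  =>  z = -1/(-0.439) = 2.277904,  |z| = 2.277904.
Moduli of all roots: 2.2779.
All moduli strictly greater than 1? Yes.
Verdict: Invertible.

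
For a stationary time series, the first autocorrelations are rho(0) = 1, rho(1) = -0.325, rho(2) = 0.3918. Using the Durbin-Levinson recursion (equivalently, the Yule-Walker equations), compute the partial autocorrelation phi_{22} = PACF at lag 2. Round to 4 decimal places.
\phi_{22} = 0.3200

The PACF at lag k is phi_{kk}, the last component of the solution
to the Yule-Walker system G_k phi = r_k where
  (G_k)_{ij} = rho(|i - j|), (r_k)_i = rho(i), i,j = 1..k.
Equivalently, Durbin-Levinson gives phi_{kk} iteratively:
  phi_{11} = rho(1)
  phi_{kk} = [rho(k) - sum_{j=1..k-1} phi_{k-1,j} rho(k-j)]
            / [1 - sum_{j=1..k-1} phi_{k-1,j} rho(j)],
  phi_{k,j} = phi_{k-1,j} - phi_{kk} phi_{k-1,k-j},  j = 1..k-1.
Step k = 1:
  phi_11 = rho(1) = -0.325.
Step k = 2:
  phi_22 = [rho(2) - phi_11 rho(1)] / [1 - phi_11 rho(1)] = [0.3918 - (-0.325)(-0.325)] / [1 - (-0.325)(-0.325)]
         = 0.286175 / 0.894375 = 0.32.
Therefore phi_{22} = 0.3200.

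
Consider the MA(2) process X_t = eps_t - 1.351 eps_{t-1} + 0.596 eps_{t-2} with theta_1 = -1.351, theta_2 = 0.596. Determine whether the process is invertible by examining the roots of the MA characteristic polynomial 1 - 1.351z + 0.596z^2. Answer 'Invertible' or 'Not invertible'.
\text{Invertible}

The MA(q) characteristic polynomial is P(z) = 1 - 1.351z + 0.596z^2.
Invertibility requires all roots to lie outside the unit circle, i.e. |z| > 1 for every root.
Set 1 + (-1.351) z + (0.596) z^2 = 0, i.e. a z^2 + b z + c = 0 with a = 0.596, b = -1.351, c = 1.
Discriminant D = b^2 - 4ac = (-1.351)^2 - 4*(0.596)*1 = 1.825201 - (2.384) = -0.558799.
D < 0, so the roots are the complex-conjugate pair z = (-b +/- i sqrt(-D)) / (2a) = 1.1334 +/- 0.6271i.
For a conjugate pair |z|^2 = z * conj(z) = (product of roots) = c/a = 1/(0.596) = 1.677852, so |z| = sqrt(1.677852) = 1.2953 for both roots.
Moduli of all roots: 1.2953, 1.2953.
All moduli strictly greater than 1? Yes.
Verdict: Invertible.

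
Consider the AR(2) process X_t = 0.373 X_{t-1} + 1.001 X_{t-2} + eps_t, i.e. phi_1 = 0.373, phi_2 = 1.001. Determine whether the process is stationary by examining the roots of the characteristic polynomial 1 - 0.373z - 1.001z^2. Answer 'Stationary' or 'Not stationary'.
\text{Not stationary}

The AR(p) characteristic polynomial is P(z) = 1 - 0.373z - 1.001z^2.
Stationarity requires all roots to lie outside the unit circle, i.e. |z| > 1 for every root.
Set 1 + (-0.373) z + (-1.001) z^2 = 0, i.e. a z^2 + b z + c = 0 with a = -1.001, b = -0.373, c = 1.
Discriminant D = b^2 - 4ac = (-0.373)^2 - 4*(-1.001)*1 = 0.139129 - (-4.004) = 4.143129.
D >= 0, so the roots are real: z = (-b +/- sqrt(D)) / (2a) = (0.373 +/- 2.035468) / (-2.002).
  z_1 = (0.373 + 2.035468) / (-2.002) = -1.203,   |z_1| = 1.203.
  z_2 = (0.373 - 2.035468) / (-2.002) = 0.8304,   |z_2| = 0.8304.
Moduli of all roots: 1.2030, 0.8304.
All moduli strictly greater than 1? No.
Verdict: Not stationary.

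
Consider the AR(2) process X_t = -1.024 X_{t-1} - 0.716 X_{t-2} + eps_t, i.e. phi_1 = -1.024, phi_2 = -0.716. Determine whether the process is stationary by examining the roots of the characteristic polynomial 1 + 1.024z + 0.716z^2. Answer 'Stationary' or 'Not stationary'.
\text{Stationary}

The AR(p) characteristic polynomial is P(z) = 1 + 1.024z + 0.716z^2.
Stationarity requires all roots to lie outside the unit circle, i.e. |z| > 1 for every root.
Set 1 + (1.024) z + (0.716) z^2 = 0, i.e. a z^2 + b z + c = 0 with a = 0.716, b = 1.024, c = 1.
Discriminant D = b^2 - 4ac = (1.024)^2 - 4*(0.716)*1 = 1.048576 - (2.864) = -1.815424.
D < 0, so the roots are the complex-conjugate pair z = (-b +/- i sqrt(-D)) / (2a) = -0.7151 +/- 0.9409i.
For a conjugate pair |z|^2 = z * conj(z) = (product of roots) = c/a = 1/(0.716) = 1.396648, so |z| = sqrt(1.396648) = 1.1818 for both roots.
Moduli of all roots: 1.1818, 1.1818.
All moduli strictly greater than 1? Yes.
Verdict: Stationary.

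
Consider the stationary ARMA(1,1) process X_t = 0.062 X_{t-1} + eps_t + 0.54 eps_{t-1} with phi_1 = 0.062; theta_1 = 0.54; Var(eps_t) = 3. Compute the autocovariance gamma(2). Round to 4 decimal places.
\gamma(2) = 0.1162

Multiply the model equation by X_{t-k} and take expectations. With theta_0 = psi_0 = 1 and psi_j the MA(infinity) weights, this gives
  gamma(k) - sum_i phi_i gamma(k-i) = c_k,
  c_k = sigma^2 * sum_{j=k..q} theta_j psi_{j-k}   (c_k = 0 for k > q),
using gamma(-m) = gamma(m).
psi-weights needed (psi_j = theta_j + sum_i phi_i psi_{j-i}):
  psi_1 = theta_1 + phi_1 = 0.54 + (0.062) = 0.602
Right-hand sides:
  c_0 = sigma^2 (1 + theta_1 psi_1) = 3 * (1 + (0.54)(0.602)) = 3 * 1.32508 = 3.97524
  c_1 = sigma^2 theta_1 = 3 * (0.54) = 1.62
  c_2 = 0
Equations for k = 0 and k = 1 (AR order 1):
  gamma(0) = phi_1 gamma(1) + c_0
  gamma(1) = phi_1 gamma(0) + c_1
Substituting the second into the first: gamma(0) (1 - phi_1^2) = c_0 + phi_1 c_1, so
  gamma(0) = (c_0 + phi_1 c_1) / (1 - phi_1^2) = (3.97524 + (0.062)(1.62)) / (1 - (0.062)^2) = 4.07568 / 0.996156 = 4.091407.
  gamma(1) = phi_1 gamma(0) + c_1 = (0.062)(4.091407) + (1.62) = 1.873667.
For k = 2 (> q): gamma(2) = phi_1 gamma(1) = (0.062)(1.873667) = 0.116167.
Therefore gamma(2) = 0.1162 (to 4 decimal places).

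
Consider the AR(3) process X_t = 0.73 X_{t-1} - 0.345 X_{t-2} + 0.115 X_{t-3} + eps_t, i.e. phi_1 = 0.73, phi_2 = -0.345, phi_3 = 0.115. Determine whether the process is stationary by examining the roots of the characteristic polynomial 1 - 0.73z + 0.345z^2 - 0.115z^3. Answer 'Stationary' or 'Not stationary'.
\text{Stationary}

The AR(p) characteristic polynomial is P(z) = 1 - 0.73z + 0.345z^2 - 0.115z^3.
Stationarity requires all roots to lie outside the unit circle, i.e. |z| > 1 for every root.
Degree 3: look for a simple real root z0 first, then factor out (1 - z/z0) and solve the remaining quadratic.
Testing z0 = 2: P(2) = 1 + (-0.73)(2) + (0.345)(2)^2 + (-0.115)(2)^3
  = 1 + (-1.46) + (1.38) + (-0.92) = 0.  So z_0 = 2 is a root, |z_0| = 2.
Divide out the factor (1 - 0.5 z) = (1 - z/z0) (since 1/z0 = 0.5):
  P(z) = (1 - 0.5 z)(1 + (-0.23) z + (0.23) z^2)
  [check: z-coef -0.23 - (0.5) = -0.73; z^2-coef 0.23 - (0.5)(-0.23) = 0.345; z^3-coef -(0.5)(0.23) = -0.115.]
Remaining roots from the quadratic factor 1 + (-0.23) z + (0.23) z^2:
  Set 1 + (-0.23) z + (0.23) z^2 = 0, i.e. a z^2 + b z + c = 0 with a = 0.23, b = -0.23, c = 1.
  Discriminant D = b^2 - 4ac = (-0.23)^2 - 4*(0.23)*1 = 0.0529 - (0.92) = -0.8671.
  D < 0, so the roots are the complex-conjugate pair z = (-b +/- i sqrt(-D)) / (2a) = 0.5 +/- 2.0243i.
  For a conjugate pair |z|^2 = z * conj(z) = (product of roots) = c/a = 1/(0.23) = 4.347826, so |z| = sqrt(4.347826) = 2.0851 for both roots.
Moduli of all roots: 2.0000, 2.0851, 2.0851.
All moduli strictly greater than 1? Yes.
Verdict: Stationary.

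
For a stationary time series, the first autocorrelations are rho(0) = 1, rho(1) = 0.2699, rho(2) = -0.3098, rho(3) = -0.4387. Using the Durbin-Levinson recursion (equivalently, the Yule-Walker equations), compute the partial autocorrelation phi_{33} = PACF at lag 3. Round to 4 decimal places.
\phi_{33} = -0.2719

The PACF at lag k is phi_{kk}, the last component of the solution
to the Yule-Walker system G_k phi = r_k where
  (G_k)_{ij} = rho(|i - j|), (r_k)_i = rho(i), i,j = 1..k.
Equivalently, Durbin-Levinson gives phi_{kk} iteratively:
  phi_{11} = rho(1)
  phi_{kk} = [rho(k) - sum_{j=1..k-1} phi_{k-1,j} rho(k-j)]
            / [1 - sum_{j=1..k-1} phi_{k-1,j} rho(j)],
  phi_{k,j} = phi_{k-1,j} - phi_{kk} phi_{k-1,k-j},  j = 1..k-1.
Step k = 1:
  phi_11 = rho(1) = 0.2699.
Step k = 2:
  phi_22 = [rho(2) - phi_11 rho(1)] / [1 - phi_11 rho(1)] = [-0.3098 - (0.2699)(0.2699)] / [1 - (0.2699)(0.2699)]
         = -0.38264601 / 0.92715399 = -0.41271.
  Update: phi_21 = phi_11 - phi_22 phi_11 = 0.2699 - (-0.41271)(0.2699) = 0.381291.
Step k = 3:
  phi_33 = [rho(3) - phi_21 rho(2) - phi_22 rho(1)] / [1 - phi_21 rho(1) - phi_22 rho(2)]
    numerator   = -0.4387 - (0.381291)(-0.3098) - (-0.41271)(0.2699) = -0.20918569
    denominator = 1 - (0.381291)(0.2699) - (-0.41271)(-0.3098) = 0.76923204
  phi_33 = -0.20918569 / 0.76923204 = -0.2719.
Therefore phi_{33} = -0.2719.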